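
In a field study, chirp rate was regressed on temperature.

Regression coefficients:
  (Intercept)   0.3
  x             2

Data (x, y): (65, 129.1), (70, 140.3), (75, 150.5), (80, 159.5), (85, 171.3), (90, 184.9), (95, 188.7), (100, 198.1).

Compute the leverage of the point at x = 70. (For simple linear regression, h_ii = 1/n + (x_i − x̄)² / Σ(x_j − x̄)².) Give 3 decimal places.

h = 0.274

x̄ = (65 + 70 + 75 + 80 + 85 + 90 + 95 + 100)/8 = 82.5
Σ(x − x̄)² = 306.25 + 156.25 + 56.25 + 6.25 + 6.25 + 56.25 + 156.25 + 306.25 = 1050
h = 1/8 + (-12.5)²/1050 = 0.125 + 0.14881 = 0.274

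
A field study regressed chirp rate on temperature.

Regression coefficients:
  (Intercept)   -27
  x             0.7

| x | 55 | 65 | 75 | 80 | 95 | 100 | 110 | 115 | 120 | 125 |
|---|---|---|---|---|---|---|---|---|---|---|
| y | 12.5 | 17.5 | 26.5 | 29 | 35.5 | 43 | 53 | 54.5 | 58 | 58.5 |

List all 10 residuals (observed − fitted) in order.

x=55: ŷ = -27 + 0.7·55 = 11.5; e = 12.5 − 11.5 = 1
x=65: ŷ = -27 + 0.7·65 = 18.5; e = 17.5 − 18.5 = -1
x=75: ŷ = -27 + 0.7·75 = 25.5; e = 26.5 − 25.5 = 1
x=80: ŷ = -27 + 0.7·80 = 29; e = 29 − 29 = 0
x=95: ŷ = -27 + 0.7·95 = 39.5; e = 35.5 − 39.5 = -4
x=100: ŷ = -27 + 0.7·100 = 43; e = 43 − 43 = 0
x=110: ŷ = -27 + 0.7·110 = 50; e = 53 − 50 = 3
x=115: ŷ = -27 + 0.7·115 = 53.5; e = 54.5 − 53.5 = 1
x=120: ŷ = -27 + 0.7·120 = 57; e = 58 − 57 = 1
x=125: ŷ = -27 + 0.7·125 = 60.5; e = 58.5 − 60.5 = -2

1, -1, 1, 0, -4, 0, 3, 1, 1, -2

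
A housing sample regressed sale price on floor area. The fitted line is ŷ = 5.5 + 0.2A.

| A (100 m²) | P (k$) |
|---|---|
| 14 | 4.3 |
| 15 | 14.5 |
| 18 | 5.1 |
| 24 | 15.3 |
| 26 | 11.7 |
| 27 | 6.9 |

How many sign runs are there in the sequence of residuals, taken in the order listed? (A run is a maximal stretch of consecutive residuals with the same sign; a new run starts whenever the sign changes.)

5 runs

A=14: ŷ = 5.5 + 0.2·14 = 8.3; e = 4.3 − 8.3 = -4
A=15: ŷ = 5.5 + 0.2·15 = 8.5; e = 14.5 − 8.5 = 6
A=18: ŷ = 5.5 + 0.2·18 = 9.1; e = 5.1 − 9.1 = -4
A=24: ŷ = 5.5 + 0.2·24 = 10.3; e = 15.3 − 10.3 = 5
A=26: ŷ = 5.5 + 0.2·26 = 10.7; e = 11.7 − 10.7 = 1
A=27: ŷ = 5.5 + 0.2·27 = 10.9; e = 6.9 − 10.9 = -4
Signs: − + − + + −
Runs: −×1, +×1, −×1, +×2, −×1 → 5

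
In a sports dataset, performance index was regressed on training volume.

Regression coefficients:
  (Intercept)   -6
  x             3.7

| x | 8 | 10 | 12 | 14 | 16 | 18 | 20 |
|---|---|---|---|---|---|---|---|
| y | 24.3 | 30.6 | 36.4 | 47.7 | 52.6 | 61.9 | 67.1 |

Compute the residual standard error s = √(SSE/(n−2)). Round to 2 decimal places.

x=8: ŷ = -6 + 3.7·8 = 23.6; r = 24.3 − 23.6 = 0.7
x=10: ŷ = -6 + 3.7·10 = 31; r = 30.6 − 31 = -0.4
x=12: ŷ = -6 + 3.7·12 = 38.4; r = 36.4 − 38.4 = -2
x=14: ŷ = -6 + 3.7·14 = 45.8; r = 47.7 − 45.8 = 1.9
x=16: ŷ = -6 + 3.7·16 = 53.2; r = 52.6 − 53.2 = -0.6
x=18: ŷ = -6 + 3.7·18 = 60.6; r = 61.9 − 60.6 = 1.3
x=20: ŷ = -6 + 3.7·20 = 68; r = 67.1 − 68 = -0.9
SSE = 0.49 + 0.16 + 4 + 3.61 + 0.36 + 1.69 + 0.81 = 11.12
s = √(11.12/5) = √2.224 ≈ 1.49

s = 1.49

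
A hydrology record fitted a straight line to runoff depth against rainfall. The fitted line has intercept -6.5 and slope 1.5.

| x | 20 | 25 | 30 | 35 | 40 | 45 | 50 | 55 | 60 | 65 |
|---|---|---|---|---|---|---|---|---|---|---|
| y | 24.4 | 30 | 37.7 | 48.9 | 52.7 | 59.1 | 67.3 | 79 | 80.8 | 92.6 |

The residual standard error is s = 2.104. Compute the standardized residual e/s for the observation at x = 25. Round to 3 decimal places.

ŷ = -6.5 + 1.5·25 = 31
e = 30 − 31 = -1
e/s = -1 / 2.104 = -0.475

-0.475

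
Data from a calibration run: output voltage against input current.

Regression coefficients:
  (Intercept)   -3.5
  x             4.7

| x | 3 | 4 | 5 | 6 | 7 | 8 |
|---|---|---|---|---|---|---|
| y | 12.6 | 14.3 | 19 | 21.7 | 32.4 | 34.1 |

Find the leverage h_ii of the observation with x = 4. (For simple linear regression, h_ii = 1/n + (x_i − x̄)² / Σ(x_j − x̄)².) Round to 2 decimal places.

h = 0.30

x̄ = (3 + 4 + 5 + 6 + 7 + 8)/6 = 5.5
Σ(x − x̄)² = 6.25 + 2.25 + 0.25 + 0.25 + 2.25 + 6.25 = 17.5
h = 1/6 + (-1.5)²/17.5 = 0.166667 + 0.128571 = 0.30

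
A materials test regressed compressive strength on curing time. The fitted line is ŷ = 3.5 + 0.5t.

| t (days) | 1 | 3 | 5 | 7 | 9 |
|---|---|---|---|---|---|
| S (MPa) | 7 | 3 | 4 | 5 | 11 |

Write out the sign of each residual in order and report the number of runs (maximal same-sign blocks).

t=1: ŷ = 3.5 + 0.5·1 = 4; r = 7 − 4 = 3
t=3: ŷ = 3.5 + 0.5·3 = 5; r = 3 − 5 = -2
t=5: ŷ = 3.5 + 0.5·5 = 6; r = 4 − 6 = -2
t=7: ŷ = 3.5 + 0.5·7 = 7; r = 5 − 7 = -2
t=9: ŷ = 3.5 + 0.5·9 = 8; r = 11 − 8 = 3
Signs: + − − − +
Runs: +×1, −×3, +×1 → 3

3 runs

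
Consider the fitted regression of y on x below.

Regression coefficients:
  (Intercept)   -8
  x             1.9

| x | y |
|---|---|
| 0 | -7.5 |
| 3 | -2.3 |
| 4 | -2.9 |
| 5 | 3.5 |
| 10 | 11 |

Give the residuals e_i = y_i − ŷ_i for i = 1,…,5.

0.5, 0, -2.5, 2, 0

x=0: ŷ = -8 + 1.9·0 = -8; e = -7.5 − (-8) = 0.5
x=3: ŷ = -8 + 1.9·3 = -2.3; e = -2.3 − (-2.3) = 0
x=4: ŷ = -8 + 1.9·4 = -0.4; e = -2.9 − (-0.4) = -2.5
x=5: ŷ = -8 + 1.9·5 = 1.5; e = 3.5 − 1.5 = 2
x=10: ŷ = -8 + 1.9·10 = 11; e = 11 − 11 = 0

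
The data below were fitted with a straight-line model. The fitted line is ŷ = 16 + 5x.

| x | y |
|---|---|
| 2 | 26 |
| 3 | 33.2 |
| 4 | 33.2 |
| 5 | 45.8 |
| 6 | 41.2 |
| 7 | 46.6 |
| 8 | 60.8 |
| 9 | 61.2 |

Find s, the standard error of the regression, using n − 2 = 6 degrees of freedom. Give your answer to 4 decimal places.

s = 4.1069

x=2: ŷ = 16 + 5·2 = 26; e = 26 − 26 = 0
x=3: ŷ = 16 + 5·3 = 31; e = 33.2 − 31 = 2.2
x=4: ŷ = 16 + 5·4 = 36; e = 33.2 − 36 = -2.8
x=5: ŷ = 16 + 5·5 = 41; e = 45.8 − 41 = 4.8
x=6: ŷ = 16 + 5·6 = 46; e = 41.2 − 46 = -4.8
x=7: ŷ = 16 + 5·7 = 51; e = 46.6 − 51 = -4.4
x=8: ŷ = 16 + 5·8 = 56; e = 60.8 − 56 = 4.8
x=9: ŷ = 16 + 5·9 = 61; e = 61.2 − 61 = 0.2
SSE = 0 + 4.84 + 7.84 + 23.04 + 23.04 + 19.36 + 23.04 + 0.04 = 101.2
s = √(101.2/6) = √16.8667 ≈ 4.1069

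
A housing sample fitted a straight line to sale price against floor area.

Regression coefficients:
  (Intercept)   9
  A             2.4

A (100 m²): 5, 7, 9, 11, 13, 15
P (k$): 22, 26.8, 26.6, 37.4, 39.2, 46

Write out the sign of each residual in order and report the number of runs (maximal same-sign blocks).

A=5: ŷ = 9 + 2.4·5 = 21; r = 22 − 21 = 1
A=7: ŷ = 9 + 2.4·7 = 25.8; r = 26.8 − 25.8 = 1
A=9: ŷ = 9 + 2.4·9 = 30.6; r = 26.6 − 30.6 = -4
A=11: ŷ = 9 + 2.4·11 = 35.4; r = 37.4 − 35.4 = 2
A=13: ŷ = 9 + 2.4·13 = 40.2; r = 39.2 − 40.2 = -1
A=15: ŷ = 9 + 2.4·15 = 45; r = 46 − 45 = 1
Signs: + + − + − +
Runs: +×2, −×1, +×1, −×1, +×1 → 5

5 runs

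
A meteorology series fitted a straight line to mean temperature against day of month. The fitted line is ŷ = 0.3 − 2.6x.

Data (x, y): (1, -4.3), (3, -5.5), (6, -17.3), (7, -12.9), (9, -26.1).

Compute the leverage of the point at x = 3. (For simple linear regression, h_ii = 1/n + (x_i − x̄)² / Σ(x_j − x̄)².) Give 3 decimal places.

h = 0.319

x̄ = (1 + 3 + 6 + 7 + 9)/5 = 5.2
Σ(x − x̄)² = 17.64 + 4.84 + 0.64 + 3.24 + 14.44 = 40.8
h = 1/5 + (-2.2)²/40.8 = 0.2 + 0.118627 = 0.319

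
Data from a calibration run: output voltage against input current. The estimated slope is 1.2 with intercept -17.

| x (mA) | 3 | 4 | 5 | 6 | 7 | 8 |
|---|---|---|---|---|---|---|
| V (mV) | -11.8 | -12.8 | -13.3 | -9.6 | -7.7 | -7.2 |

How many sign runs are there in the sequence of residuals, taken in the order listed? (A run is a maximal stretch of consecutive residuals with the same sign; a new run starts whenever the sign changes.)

3 runs

x=3: ŷ = -17 + 1.2·3 = -13.4; e = -11.8 − (-13.4) = 1.6
x=4: ŷ = -17 + 1.2·4 = -12.2; e = -12.8 − (-12.2) = -0.6
x=5: ŷ = -17 + 1.2·5 = -11; e = -13.3 − (-11) = -2.3
x=6: ŷ = -17 + 1.2·6 = -9.8; e = -9.6 − (-9.8) = 0.2
x=7: ŷ = -17 + 1.2·7 = -8.6; e = -7.7 − (-8.6) = 0.9
x=8: ŷ = -17 + 1.2·8 = -7.4; e = -7.2 − (-7.4) = 0.2
Signs: + − − + + +
Runs: +×1, −×2, +×3 → 3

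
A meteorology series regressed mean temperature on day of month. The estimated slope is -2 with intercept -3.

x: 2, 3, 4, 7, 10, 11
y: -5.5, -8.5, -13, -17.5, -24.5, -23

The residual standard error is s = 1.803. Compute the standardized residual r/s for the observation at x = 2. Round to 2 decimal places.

0.83

ŷ = -3 − 2·2 = -7
r = -5.5 − (-7) = 1.5
r/s = 1.5 / 1.803 = 0.83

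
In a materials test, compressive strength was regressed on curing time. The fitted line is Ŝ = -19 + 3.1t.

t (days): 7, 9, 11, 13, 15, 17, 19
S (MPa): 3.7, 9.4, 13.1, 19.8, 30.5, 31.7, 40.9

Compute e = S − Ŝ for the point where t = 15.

e = 3

Ŝ = -19 + 3.1·15 = 27.5
e = 30.5 − 27.5 = 3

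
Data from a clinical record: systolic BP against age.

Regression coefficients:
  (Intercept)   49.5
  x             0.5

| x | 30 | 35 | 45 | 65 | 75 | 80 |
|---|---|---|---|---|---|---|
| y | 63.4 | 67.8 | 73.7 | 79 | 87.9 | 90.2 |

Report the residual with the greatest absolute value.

x=30: ŷ = 49.5 + 0.5·30 = 64.5; e = 63.4 − 64.5 = -1.1
x=35: ŷ = 49.5 + 0.5·35 = 67; e = 67.8 − 67 = 0.8
x=45: ŷ = 49.5 + 0.5·45 = 72; e = 73.7 − 72 = 1.7
x=65: ŷ = 49.5 + 0.5·65 = 82; e = 79 − 82 = -3
x=75: ŷ = 49.5 + 0.5·75 = 87; e = 87.9 − 87 = 0.9
x=80: ŷ = 49.5 + 0.5·80 = 89.5; e = 90.2 − 89.5 = 0.7
Largest |e| is 3 at x = 65, residual -3.

e = -3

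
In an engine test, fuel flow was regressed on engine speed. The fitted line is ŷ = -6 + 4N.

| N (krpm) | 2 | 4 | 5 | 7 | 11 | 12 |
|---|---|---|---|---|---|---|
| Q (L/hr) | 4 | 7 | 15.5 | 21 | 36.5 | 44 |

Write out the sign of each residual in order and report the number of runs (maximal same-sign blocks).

5 runs

N=2: ŷ = -6 + 4·2 = 2; e = 4 − 2 = 2
N=4: ŷ = -6 + 4·4 = 10; e = 7 − 10 = -3
N=5: ŷ = -6 + 4·5 = 14; e = 15.5 − 14 = 1.5
N=7: ŷ = -6 + 4·7 = 22; e = 21 − 22 = -1
N=11: ŷ = -6 + 4·11 = 38; e = 36.5 − 38 = -1.5
N=12: ŷ = -6 + 4·12 = 42; e = 44 − 42 = 2
Signs: + − + − − +
Runs: +×1, −×1, +×1, −×2, +×1 → 5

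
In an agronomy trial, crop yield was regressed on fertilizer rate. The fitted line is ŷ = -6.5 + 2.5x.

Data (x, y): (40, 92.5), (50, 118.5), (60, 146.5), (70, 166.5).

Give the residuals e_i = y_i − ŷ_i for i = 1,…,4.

-1, 0, 3, -2

x=40: ŷ = -6.5 + 2.5·40 = 93.5; e = 92.5 − 93.5 = -1
x=50: ŷ = -6.5 + 2.5·50 = 118.5; e = 118.5 − 118.5 = 0
x=60: ŷ = -6.5 + 2.5·60 = 143.5; e = 146.5 − 143.5 = 3
x=70: ŷ = -6.5 + 2.5·70 = 168.5; e = 166.5 − 168.5 = -2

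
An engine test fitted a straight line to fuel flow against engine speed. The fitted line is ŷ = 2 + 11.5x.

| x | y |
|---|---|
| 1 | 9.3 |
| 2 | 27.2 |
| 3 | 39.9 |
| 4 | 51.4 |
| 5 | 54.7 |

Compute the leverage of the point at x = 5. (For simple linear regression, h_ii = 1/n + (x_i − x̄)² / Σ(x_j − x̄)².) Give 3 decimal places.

h = 0.600

x̄ = (1 + 2 + 3 + 4 + 5)/5 = 3
Σ(x − x̄)² = 4 + 1 + 0 + 1 + 4 = 10
h = 1/5 + (2)²/10 = 0.2 + 0.4 = 0.600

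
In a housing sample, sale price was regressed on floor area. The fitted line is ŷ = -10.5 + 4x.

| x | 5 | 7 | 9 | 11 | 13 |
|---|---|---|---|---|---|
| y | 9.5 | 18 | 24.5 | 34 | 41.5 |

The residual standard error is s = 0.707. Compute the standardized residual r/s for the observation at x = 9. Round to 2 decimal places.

-1.41

ŷ = -10.5 + 4·9 = 25.5
r = 24.5 − 25.5 = -1
r/s = -1 / 0.707 = -1.41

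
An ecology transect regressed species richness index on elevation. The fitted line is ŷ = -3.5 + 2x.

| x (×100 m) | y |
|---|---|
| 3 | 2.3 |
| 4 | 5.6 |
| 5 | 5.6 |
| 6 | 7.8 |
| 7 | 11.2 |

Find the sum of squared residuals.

SSE = 3.04

x=3: ŷ = -3.5 + 2·3 = 2.5; r = 2.3 − 2.5 = -0.2
x=4: ŷ = -3.5 + 2·4 = 4.5; r = 5.6 − 4.5 = 1.1
x=5: ŷ = -3.5 + 2·5 = 6.5; r = 5.6 − 6.5 = -0.9
x=6: ŷ = -3.5 + 2·6 = 8.5; r = 7.8 − 8.5 = -0.7
x=7: ŷ = -3.5 + 2·7 = 10.5; r = 11.2 − 10.5 = 0.7
SSE = 0.04 + 1.21 + 0.81 + 0.49 + 0.49 = 3.04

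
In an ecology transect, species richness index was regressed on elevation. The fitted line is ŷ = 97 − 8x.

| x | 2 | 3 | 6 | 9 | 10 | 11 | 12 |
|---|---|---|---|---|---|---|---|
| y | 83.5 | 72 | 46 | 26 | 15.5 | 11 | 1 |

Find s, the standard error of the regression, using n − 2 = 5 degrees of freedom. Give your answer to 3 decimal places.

s = 2.168

x=2: ŷ = 97 − 8·2 = 81; r = 83.5 − 81 = 2.5
x=3: ŷ = 97 − 8·3 = 73; r = 72 − 73 = -1
x=6: ŷ = 97 − 8·6 = 49; r = 46 − 49 = -3
x=9: ŷ = 97 − 8·9 = 25; r = 26 − 25 = 1
x=10: ŷ = 97 − 8·10 = 17; r = 15.5 − 17 = -1.5
x=11: ŷ = 97 − 8·11 = 9; r = 11 − 9 = 2
x=12: ŷ = 97 − 8·12 = 1; r = 1 − 1 = 0
SSE = 6.25 + 1 + 9 + 1 + 2.25 + 4 + 0 = 23.5
s = √(23.5/5) = √4.7 ≈ 2.168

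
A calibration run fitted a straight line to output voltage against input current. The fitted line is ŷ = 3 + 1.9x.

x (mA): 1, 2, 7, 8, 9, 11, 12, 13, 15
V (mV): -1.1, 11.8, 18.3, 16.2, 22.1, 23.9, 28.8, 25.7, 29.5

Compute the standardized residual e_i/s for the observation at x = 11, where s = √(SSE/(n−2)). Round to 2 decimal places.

0.00

x=1: ŷ = 3 + 1.9·1 = 4.9; e = -1.1 − 4.9 = -6
x=2: ŷ = 3 + 1.9·2 = 6.8; e = 11.8 − 6.8 = 5
x=7: ŷ = 3 + 1.9·7 = 16.3; e = 18.3 − 16.3 = 2
x=8: ŷ = 3 + 1.9·8 = 18.2; e = 16.2 − 18.2 = -2
x=9: ŷ = 3 + 1.9·9 = 20.1; e = 22.1 − 20.1 = 2
x=11: ŷ = 3 + 1.9·11 = 23.9; e = 23.9 − 23.9 = 0
x=12: ŷ = 3 + 1.9·12 = 25.8; e = 28.8 − 25.8 = 3
x=13: ŷ = 3 + 1.9·13 = 27.7; e = 25.7 − 27.7 = -2
x=15: ŷ = 3 + 1.9·15 = 31.5; e = 29.5 − 31.5 = -2
SSE = 36 + 25 + 4 + 4 + 4 + 0 + 9 + 4 + 4 = 90
s = √(90/7) = 3.58569
e/s = 0 / 3.58569 = 0.00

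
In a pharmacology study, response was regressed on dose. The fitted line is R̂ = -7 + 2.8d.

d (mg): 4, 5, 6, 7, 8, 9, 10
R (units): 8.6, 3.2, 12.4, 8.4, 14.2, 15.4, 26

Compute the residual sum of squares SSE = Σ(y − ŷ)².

SSE = 92.48

d=4: R̂ = -7 + 2.8·4 = 4.2; e = 8.6 − 4.2 = 4.4
d=5: R̂ = -7 + 2.8·5 = 7; e = 3.2 − 7 = -3.8
d=6: R̂ = -7 + 2.8·6 = 9.8; e = 12.4 − 9.8 = 2.6
d=7: R̂ = -7 + 2.8·7 = 12.6; e = 8.4 − 12.6 = -4.2
d=8: R̂ = -7 + 2.8·8 = 15.4; e = 14.2 − 15.4 = -1.2
d=9: R̂ = -7 + 2.8·9 = 18.2; e = 15.4 − 18.2 = -2.8
d=10: R̂ = -7 + 2.8·10 = 21; e = 26 − 21 = 5
SSE = 19.36 + 14.44 + 6.76 + 17.64 + 1.44 + 7.84 + 25 = 92.48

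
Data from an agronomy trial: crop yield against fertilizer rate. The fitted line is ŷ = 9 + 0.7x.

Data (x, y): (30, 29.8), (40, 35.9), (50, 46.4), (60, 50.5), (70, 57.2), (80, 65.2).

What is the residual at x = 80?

e = 0.2

ŷ = 9 + 0.7·80 = 65
e = 65.2 − 65 = 0.2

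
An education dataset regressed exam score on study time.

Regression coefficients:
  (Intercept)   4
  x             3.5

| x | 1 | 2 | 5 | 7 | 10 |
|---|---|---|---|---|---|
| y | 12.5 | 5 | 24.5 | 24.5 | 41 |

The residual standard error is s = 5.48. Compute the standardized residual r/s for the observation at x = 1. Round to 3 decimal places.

0.912

ŷ = 4 + 3.5·1 = 7.5
r = 12.5 − 7.5 = 5
r/s = 5 / 5.48 = 0.912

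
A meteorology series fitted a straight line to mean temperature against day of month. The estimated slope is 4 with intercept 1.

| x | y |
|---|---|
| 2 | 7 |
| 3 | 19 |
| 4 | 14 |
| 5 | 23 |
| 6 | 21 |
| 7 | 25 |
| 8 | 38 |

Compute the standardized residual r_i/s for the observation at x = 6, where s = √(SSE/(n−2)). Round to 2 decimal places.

x=2: ŷ = 1 + 4·2 = 9; r = 7 − 9 = -2
x=3: ŷ = 1 + 4·3 = 13; r = 19 − 13 = 6
x=4: ŷ = 1 + 4·4 = 17; r = 14 − 17 = -3
x=5: ŷ = 1 + 4·5 = 21; r = 23 − 21 = 2
x=6: ŷ = 1 + 4·6 = 25; r = 21 − 25 = -4
x=7: ŷ = 1 + 4·7 = 29; r = 25 − 29 = -4
x=8: ŷ = 1 + 4·8 = 33; r = 38 − 33 = 5
SSE = 4 + 36 + 9 + 4 + 16 + 16 + 25 = 110
s = √(110/5) = 4.69042
r/s = -4 / 4.69042 = -0.85

-0.85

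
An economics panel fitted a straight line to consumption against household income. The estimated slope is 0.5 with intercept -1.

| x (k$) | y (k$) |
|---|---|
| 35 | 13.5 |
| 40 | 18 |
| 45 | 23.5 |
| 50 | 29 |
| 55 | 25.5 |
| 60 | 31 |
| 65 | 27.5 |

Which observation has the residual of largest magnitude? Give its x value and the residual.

x = 50, e = 5

x=35: ŷ = -1 + 0.5·35 = 16.5; e = 13.5 − 16.5 = -3
x=40: ŷ = -1 + 0.5·40 = 19; e = 18 − 19 = -1
x=45: ŷ = -1 + 0.5·45 = 21.5; e = 23.5 − 21.5 = 2
x=50: ŷ = -1 + 0.5·50 = 24; e = 29 − 24 = 5
x=55: ŷ = -1 + 0.5·55 = 26.5; e = 25.5 − 26.5 = -1
x=60: ŷ = -1 + 0.5·60 = 29; e = 31 − 29 = 2
x=65: ŷ = -1 + 0.5·65 = 31.5; e = 27.5 − 31.5 = -4
Largest |e| is 5 at x = 50, residual 5.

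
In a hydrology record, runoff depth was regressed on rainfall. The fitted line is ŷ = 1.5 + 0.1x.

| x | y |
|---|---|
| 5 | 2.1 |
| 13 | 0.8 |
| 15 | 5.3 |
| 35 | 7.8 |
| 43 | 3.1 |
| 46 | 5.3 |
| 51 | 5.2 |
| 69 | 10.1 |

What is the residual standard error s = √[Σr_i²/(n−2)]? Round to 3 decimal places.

x=5: ŷ = 1.5 + 0.1·5 = 2; r = 2.1 − 2 = 0.1
x=13: ŷ = 1.5 + 0.1·13 = 2.8; r = 0.8 − 2.8 = -2
x=15: ŷ = 1.5 + 0.1·15 = 3; r = 5.3 − 3 = 2.3
x=35: ŷ = 1.5 + 0.1·35 = 5; r = 7.8 − 5 = 2.8
x=43: ŷ = 1.5 + 0.1·43 = 5.8; r = 3.1 − 5.8 = -2.7
x=46: ŷ = 1.5 + 0.1·46 = 6.1; r = 5.3 − 6.1 = -0.8
x=51: ŷ = 1.5 + 0.1·51 = 6.6; r = 5.2 − 6.6 = -1.4
x=69: ŷ = 1.5 + 0.1·69 = 8.4; r = 10.1 − 8.4 = 1.7
SSE = 0.01 + 4 + 5.29 + 7.84 + 7.29 + 0.64 + 1.96 + 2.89 = 29.92
s = √(29.92/6) = √4.98667 ≈ 2.233

s = 2.233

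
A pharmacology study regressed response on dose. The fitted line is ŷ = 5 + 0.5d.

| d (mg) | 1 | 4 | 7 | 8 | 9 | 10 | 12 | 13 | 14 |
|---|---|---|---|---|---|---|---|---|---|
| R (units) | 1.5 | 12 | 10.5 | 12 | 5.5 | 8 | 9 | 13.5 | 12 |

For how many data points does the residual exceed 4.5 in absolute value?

d=1: ŷ = 5 + 0.5·1 = 5.5; e = 1.5 − 5.5 = -4
d=4: ŷ = 5 + 0.5·4 = 7; e = 12 − 7 = 5
d=7: ŷ = 5 + 0.5·7 = 8.5; e = 10.5 − 8.5 = 2
d=8: ŷ = 5 + 0.5·8 = 9; e = 12 − 9 = 3
d=9: ŷ = 5 + 0.5·9 = 9.5; e = 5.5 − 9.5 = -4
d=10: ŷ = 5 + 0.5·10 = 10; e = 8 − 10 = -2
d=12: ŷ = 5 + 0.5·12 = 11; e = 9 − 11 = -2
d=13: ŷ = 5 + 0.5·13 = 11.5; e = 13.5 − 11.5 = 2
d=14: ŷ = 5 + 0.5·14 = 12; e = 12 − 12 = 0
|e| > 4.5: d=4 (|e|=5) → 1

1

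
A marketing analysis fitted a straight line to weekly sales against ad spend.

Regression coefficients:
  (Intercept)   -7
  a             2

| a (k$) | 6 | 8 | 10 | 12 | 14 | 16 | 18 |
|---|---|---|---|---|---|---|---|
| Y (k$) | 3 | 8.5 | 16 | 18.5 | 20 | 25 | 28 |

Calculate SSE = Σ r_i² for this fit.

SSE = 17.5

a=6: Ŷ = -7 + 2·6 = 5; r = 3 − 5 = -2
a=8: Ŷ = -7 + 2·8 = 9; r = 8.5 − 9 = -0.5
a=10: Ŷ = -7 + 2·10 = 13; r = 16 − 13 = 3
a=12: Ŷ = -7 + 2·12 = 17; r = 18.5 − 17 = 1.5
a=14: Ŷ = -7 + 2·14 = 21; r = 20 − 21 = -1
a=16: Ŷ = -7 + 2·16 = 25; r = 25 − 25 = 0
a=18: Ŷ = -7 + 2·18 = 29; r = 28 − 29 = -1
SSE = 4 + 0.25 + 9 + 2.25 + 1 + 0 + 1 = 17.5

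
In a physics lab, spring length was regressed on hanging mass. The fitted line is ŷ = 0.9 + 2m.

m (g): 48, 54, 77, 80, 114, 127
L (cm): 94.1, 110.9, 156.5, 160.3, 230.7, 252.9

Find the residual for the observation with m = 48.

r = -2.8

ŷ = 0.9 + 2·48 = 96.9
r = 94.1 − 96.9 = -2.8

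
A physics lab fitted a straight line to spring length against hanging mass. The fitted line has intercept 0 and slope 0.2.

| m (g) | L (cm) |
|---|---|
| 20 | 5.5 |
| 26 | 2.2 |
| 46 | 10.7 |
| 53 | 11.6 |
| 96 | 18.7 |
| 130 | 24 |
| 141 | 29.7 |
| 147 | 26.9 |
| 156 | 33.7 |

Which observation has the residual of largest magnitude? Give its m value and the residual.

m=20: L̂ = 0.2·20 = 4; e = 5.5 − 4 = 1.5
m=26: L̂ = 0.2·26 = 5.2; e = 2.2 − 5.2 = -3
m=46: L̂ = 0.2·46 = 9.2; e = 10.7 − 9.2 = 1.5
m=53: L̂ = 0.2·53 = 10.6; e = 11.6 − 10.6 = 1
m=96: L̂ = 0.2·96 = 19.2; e = 18.7 − 19.2 = -0.5
m=130: L̂ = 0.2·130 = 26; e = 24 − 26 = -2
m=141: L̂ = 0.2·141 = 28.2; e = 29.7 − 28.2 = 1.5
m=147: L̂ = 0.2·147 = 29.4; e = 26.9 − 29.4 = -2.5
m=156: L̂ = 0.2·156 = 31.2; e = 33.7 − 31.2 = 2.5
Largest |e| is 3 at m = 26, residual -3.

m = 26, e = -3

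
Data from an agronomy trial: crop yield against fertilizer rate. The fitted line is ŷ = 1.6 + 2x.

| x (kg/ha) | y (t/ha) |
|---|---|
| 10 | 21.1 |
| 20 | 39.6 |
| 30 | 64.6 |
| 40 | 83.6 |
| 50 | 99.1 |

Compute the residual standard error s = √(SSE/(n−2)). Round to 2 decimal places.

s = 2.80

x=10: ŷ = 1.6 + 2·10 = 21.6; r = 21.1 − 21.6 = -0.5
x=20: ŷ = 1.6 + 2·20 = 41.6; r = 39.6 − 41.6 = -2
x=30: ŷ = 1.6 + 2·30 = 61.6; r = 64.6 − 61.6 = 3
x=40: ŷ = 1.6 + 2·40 = 81.6; r = 83.6 − 81.6 = 2
x=50: ŷ = 1.6 + 2·50 = 101.6; r = 99.1 − 101.6 = -2.5
SSE = 0.25 + 4 + 9 + 4 + 6.25 = 23.5
s = √(23.5/3) = √7.83333 ≈ 2.80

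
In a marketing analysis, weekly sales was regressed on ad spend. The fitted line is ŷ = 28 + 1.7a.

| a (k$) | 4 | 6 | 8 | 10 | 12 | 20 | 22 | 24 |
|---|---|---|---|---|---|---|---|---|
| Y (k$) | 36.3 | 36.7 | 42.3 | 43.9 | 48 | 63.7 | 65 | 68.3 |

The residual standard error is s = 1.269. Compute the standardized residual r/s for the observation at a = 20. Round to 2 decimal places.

1.34

ŷ = 28 + 1.7·20 = 62
r = 63.7 − 62 = 1.7
r/s = 1.7 / 1.269 = 1.34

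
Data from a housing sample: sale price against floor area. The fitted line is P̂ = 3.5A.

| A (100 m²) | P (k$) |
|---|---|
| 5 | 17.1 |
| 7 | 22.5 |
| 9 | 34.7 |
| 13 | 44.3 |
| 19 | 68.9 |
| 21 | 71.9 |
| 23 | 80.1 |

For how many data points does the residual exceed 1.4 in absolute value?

4

A=5: P̂ = 3.5·5 = 17.5; e = 17.1 − 17.5 = -0.4
A=7: P̂ = 3.5·7 = 24.5; e = 22.5 − 24.5 = -2
A=9: P̂ = 3.5·9 = 31.5; e = 34.7 − 31.5 = 3.2
A=13: P̂ = 3.5·13 = 45.5; e = 44.3 − 45.5 = -1.2
A=19: P̂ = 3.5·19 = 66.5; e = 68.9 − 66.5 = 2.4
A=21: P̂ = 3.5·21 = 73.5; e = 71.9 − 73.5 = -1.6
A=23: P̂ = 3.5·23 = 80.5; e = 80.1 − 80.5 = -0.4
|e| > 1.4: A=7 (|e|=2), A=9 (|e|=3.2), A=19 (|e|=2.4), A=21 (|e|=1.6) → 4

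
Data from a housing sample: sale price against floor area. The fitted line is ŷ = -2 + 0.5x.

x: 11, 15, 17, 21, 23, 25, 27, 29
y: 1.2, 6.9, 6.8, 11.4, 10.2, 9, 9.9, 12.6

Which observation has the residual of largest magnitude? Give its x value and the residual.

x=11: ŷ = -2 + 0.5·11 = 3.5; e = 1.2 − 3.5 = -2.3
x=15: ŷ = -2 + 0.5·15 = 5.5; e = 6.9 − 5.5 = 1.4
x=17: ŷ = -2 + 0.5·17 = 6.5; e = 6.8 − 6.5 = 0.3
x=21: ŷ = -2 + 0.5·21 = 8.5; e = 11.4 − 8.5 = 2.9
x=23: ŷ = -2 + 0.5·23 = 9.5; e = 10.2 − 9.5 = 0.7
x=25: ŷ = -2 + 0.5·25 = 10.5; e = 9 − 10.5 = -1.5
x=27: ŷ = -2 + 0.5·27 = 11.5; e = 9.9 − 11.5 = -1.6
x=29: ŷ = -2 + 0.5·29 = 12.5; e = 12.6 − 12.5 = 0.1
Largest |e| is 2.9 at x = 21, residual 2.9.

x = 21, e = 2.9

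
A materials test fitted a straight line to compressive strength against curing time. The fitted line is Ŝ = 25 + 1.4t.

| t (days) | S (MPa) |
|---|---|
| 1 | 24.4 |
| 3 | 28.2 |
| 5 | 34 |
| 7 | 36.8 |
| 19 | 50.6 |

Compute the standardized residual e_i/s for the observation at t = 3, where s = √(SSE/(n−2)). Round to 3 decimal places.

-0.463

t=1: Ŝ = 25 + 1.4·1 = 26.4; e = 24.4 − 26.4 = -2
t=3: Ŝ = 25 + 1.4·3 = 29.2; e = 28.2 − 29.2 = -1
t=5: Ŝ = 25 + 1.4·5 = 32; e = 34 − 32 = 2
t=7: Ŝ = 25 + 1.4·7 = 34.8; e = 36.8 − 34.8 = 2
t=19: Ŝ = 25 + 1.4·19 = 51.6; e = 50.6 − 51.6 = -1
SSE = 4 + 1 + 4 + 4 + 1 = 14
s = √(14/3) = 2.16025
e/s = -1 / 2.16025 = -0.463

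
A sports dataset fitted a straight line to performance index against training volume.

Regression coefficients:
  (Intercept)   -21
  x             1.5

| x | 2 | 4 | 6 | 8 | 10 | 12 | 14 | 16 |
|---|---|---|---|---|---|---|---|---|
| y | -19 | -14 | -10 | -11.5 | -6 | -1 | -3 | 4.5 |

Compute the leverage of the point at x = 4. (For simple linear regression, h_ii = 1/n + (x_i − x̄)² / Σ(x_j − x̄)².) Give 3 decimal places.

h = 0.274

x̄ = (2 + 4 + 6 + 8 + 10 + 12 + 14 + 16)/8 = 9
Σ(x − x̄)² = 49 + 25 + 9 + 1 + 1 + 9 + 25 + 49 = 168
h = 1/8 + (-5)²/168 = 0.125 + 0.14881 = 0.274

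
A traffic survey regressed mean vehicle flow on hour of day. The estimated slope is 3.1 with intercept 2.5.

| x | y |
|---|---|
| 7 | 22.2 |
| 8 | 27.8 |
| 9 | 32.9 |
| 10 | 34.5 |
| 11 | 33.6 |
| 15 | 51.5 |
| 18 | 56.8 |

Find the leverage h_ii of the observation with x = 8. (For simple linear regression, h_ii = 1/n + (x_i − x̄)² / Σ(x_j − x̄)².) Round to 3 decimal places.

x̄ = (7 + 8 + 9 + 10 + 11 + 15 + 18)/7 = 11.1429
Σ(x − x̄)² = 17.1633 + 9.87755 + 4.59184 + 1.30612 + 0.0204082 + 14.8776 + 47.0204 = 94.8571
h = 1/7 + (-3.14286)²/94.8571 = 0.142857 + 0.104131 = 0.247

h = 0.247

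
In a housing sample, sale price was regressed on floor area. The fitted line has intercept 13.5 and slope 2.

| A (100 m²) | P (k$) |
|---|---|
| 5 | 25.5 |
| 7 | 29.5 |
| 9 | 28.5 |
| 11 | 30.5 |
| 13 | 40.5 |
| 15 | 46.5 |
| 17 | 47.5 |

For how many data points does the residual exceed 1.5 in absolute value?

A=5: ŷ = 13.5 + 2·5 = 23.5; r = 25.5 − 23.5 = 2
A=7: ŷ = 13.5 + 2·7 = 27.5; r = 29.5 − 27.5 = 2
A=9: ŷ = 13.5 + 2·9 = 31.5; r = 28.5 − 31.5 = -3
A=11: ŷ = 13.5 + 2·11 = 35.5; r = 30.5 − 35.5 = -5
A=13: ŷ = 13.5 + 2·13 = 39.5; r = 40.5 − 39.5 = 1
A=15: ŷ = 13.5 + 2·15 = 43.5; r = 46.5 − 43.5 = 3
A=17: ŷ = 13.5 + 2·17 = 47.5; r = 47.5 − 47.5 = 0
|r| > 1.5: A=5 (|r|=2), A=7 (|r|=2), A=9 (|r|=3), A=11 (|r|=5), A=15 (|r|=3) → 5

5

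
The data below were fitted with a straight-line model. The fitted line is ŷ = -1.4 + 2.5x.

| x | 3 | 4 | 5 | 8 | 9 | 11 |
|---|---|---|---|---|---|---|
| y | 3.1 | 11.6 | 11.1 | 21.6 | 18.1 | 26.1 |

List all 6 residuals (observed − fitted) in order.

x=3: ŷ = -1.4 + 2.5·3 = 6.1; e = 3.1 − 6.1 = -3
x=4: ŷ = -1.4 + 2.5·4 = 8.6; e = 11.6 − 8.6 = 3
x=5: ŷ = -1.4 + 2.5·5 = 11.1; e = 11.1 − 11.1 = 0
x=8: ŷ = -1.4 + 2.5·8 = 18.6; e = 21.6 − 18.6 = 3
x=9: ŷ = -1.4 + 2.5·9 = 21.1; e = 18.1 − 21.1 = -3
x=11: ŷ = -1.4 + 2.5·11 = 26.1; e = 26.1 − 26.1 = 0

-3, 3, 0, 3, -3, 0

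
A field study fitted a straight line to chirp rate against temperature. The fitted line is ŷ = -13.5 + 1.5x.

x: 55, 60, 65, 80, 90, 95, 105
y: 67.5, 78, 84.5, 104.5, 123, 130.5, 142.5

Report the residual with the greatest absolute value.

x=55: ŷ = -13.5 + 1.5·55 = 69; e = 67.5 − 69 = -1.5
x=60: ŷ = -13.5 + 1.5·60 = 76.5; e = 78 − 76.5 = 1.5
x=65: ŷ = -13.5 + 1.5·65 = 84; e = 84.5 − 84 = 0.5
x=80: ŷ = -13.5 + 1.5·80 = 106.5; e = 104.5 − 106.5 = -2
x=90: ŷ = -13.5 + 1.5·90 = 121.5; e = 123 − 121.5 = 1.5
x=95: ŷ = -13.5 + 1.5·95 = 129; e = 130.5 − 129 = 1.5
x=105: ŷ = -13.5 + 1.5·105 = 144; e = 142.5 − 144 = -1.5
Largest |e| is 2 at x = 80, residual -2.

e = -2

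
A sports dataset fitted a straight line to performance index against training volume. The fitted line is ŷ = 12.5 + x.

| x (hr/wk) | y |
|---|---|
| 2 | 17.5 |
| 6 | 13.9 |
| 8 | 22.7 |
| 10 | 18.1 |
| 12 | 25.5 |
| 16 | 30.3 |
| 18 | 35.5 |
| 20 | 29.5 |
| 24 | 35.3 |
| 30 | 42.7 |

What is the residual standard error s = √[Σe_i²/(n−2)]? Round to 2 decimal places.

s = 3.43

x=2: ŷ = 12.5 + 2 = 14.5; e = 17.5 − 14.5 = 3
x=6: ŷ = 12.5 + 6 = 18.5; e = 13.9 − 18.5 = -4.6
x=8: ŷ = 12.5 + 8 = 20.5; e = 22.7 − 20.5 = 2.2
x=10: ŷ = 12.5 + 10 = 22.5; e = 18.1 − 22.5 = -4.4
x=12: ŷ = 12.5 + 12 = 24.5; e = 25.5 − 24.5 = 1
x=16: ŷ = 12.5 + 16 = 28.5; e = 30.3 − 28.5 = 1.8
x=18: ŷ = 12.5 + 18 = 30.5; e = 35.5 − 30.5 = 5
x=20: ŷ = 12.5 + 20 = 32.5; e = 29.5 − 32.5 = -3
x=24: ŷ = 12.5 + 24 = 36.5; e = 35.3 − 36.5 = -1.2
x=30: ŷ = 12.5 + 30 = 42.5; e = 42.7 − 42.5 = 0.2
SSE = 9 + 21.16 + 4.84 + 19.36 + 1 + 3.24 + 25 + 9 + 1.44 + 0.04 = 94.08
s = √(94.08/8) = √11.76 ≈ 3.43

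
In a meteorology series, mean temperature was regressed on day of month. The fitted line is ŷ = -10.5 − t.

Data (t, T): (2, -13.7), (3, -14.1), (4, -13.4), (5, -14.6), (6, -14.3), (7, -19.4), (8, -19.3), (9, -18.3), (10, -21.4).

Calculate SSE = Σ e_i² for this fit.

t=2: ŷ = -10.5 − 2 = -12.5; e = -13.7 − (-12.5) = -1.2
t=3: ŷ = -10.5 − 3 = -13.5; e = -14.1 − (-13.5) = -0.6
t=4: ŷ = -10.5 − 4 = -14.5; e = -13.4 − (-14.5) = 1.1
t=5: ŷ = -10.5 − 5 = -15.5; e = -14.6 − (-15.5) = 0.9
t=6: ŷ = -10.5 − 6 = -16.5; e = -14.3 − (-16.5) = 2.2
t=7: ŷ = -10.5 − 7 = -17.5; e = -19.4 − (-17.5) = -1.9
t=8: ŷ = -10.5 − 8 = -18.5; e = -19.3 − (-18.5) = -0.8
t=9: ŷ = -10.5 − 9 = -19.5; e = -18.3 − (-19.5) = 1.2
t=10: ŷ = -10.5 − 10 = -20.5; e = -21.4 − (-20.5) = -0.9
SSE = 1.44 + 0.36 + 1.21 + 0.81 + 4.84 + 3.61 + 0.64 + 1.44 + 0.81 = 15.16

SSE = 15.16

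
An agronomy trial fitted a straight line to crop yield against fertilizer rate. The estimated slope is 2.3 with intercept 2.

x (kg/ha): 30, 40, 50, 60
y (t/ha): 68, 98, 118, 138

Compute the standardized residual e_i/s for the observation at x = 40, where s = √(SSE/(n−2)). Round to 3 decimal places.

x=30: ŷ = 2 + 2.3·30 = 71; e = 68 − 71 = -3
x=40: ŷ = 2 + 2.3·40 = 94; e = 98 − 94 = 4
x=50: ŷ = 2 + 2.3·50 = 117; e = 118 − 117 = 1
x=60: ŷ = 2 + 2.3·60 = 140; e = 138 − 140 = -2
SSE = 9 + 16 + 1 + 4 = 30
s = √(30/2) = 3.87298
e/s = 4 / 3.87298 = 1.033

1.033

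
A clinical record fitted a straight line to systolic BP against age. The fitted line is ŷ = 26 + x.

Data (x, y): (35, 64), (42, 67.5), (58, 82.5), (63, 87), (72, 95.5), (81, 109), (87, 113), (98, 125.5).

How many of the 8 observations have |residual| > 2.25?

2

x=35: ŷ = 26 + 35 = 61; r = 64 − 61 = 3
x=42: ŷ = 26 + 42 = 68; r = 67.5 − 68 = -0.5
x=58: ŷ = 26 + 58 = 84; r = 82.5 − 84 = -1.5
x=63: ŷ = 26 + 63 = 89; r = 87 − 89 = -2
x=72: ŷ = 26 + 72 = 98; r = 95.5 − 98 = -2.5
x=81: ŷ = 26 + 81 = 107; r = 109 − 107 = 2
x=87: ŷ = 26 + 87 = 113; r = 113 − 113 = 0
x=98: ŷ = 26 + 98 = 124; r = 125.5 − 124 = 1.5
|r| > 2.25: x=35 (|r|=3), x=72 (|r|=2.5) → 2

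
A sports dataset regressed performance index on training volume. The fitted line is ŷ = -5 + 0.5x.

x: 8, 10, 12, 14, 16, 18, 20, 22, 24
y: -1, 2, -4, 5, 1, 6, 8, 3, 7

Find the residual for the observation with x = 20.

ŷ = -5 + 0.5·20 = 5
e = 8 − 5 = 3

e = 3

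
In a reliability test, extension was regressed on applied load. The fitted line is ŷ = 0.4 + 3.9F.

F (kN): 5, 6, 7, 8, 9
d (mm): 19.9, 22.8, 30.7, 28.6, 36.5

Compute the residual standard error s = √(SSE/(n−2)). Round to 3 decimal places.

F=5: ŷ = 0.4 + 3.9·5 = 19.9; e = 19.9 − 19.9 = 0
F=6: ŷ = 0.4 + 3.9·6 = 23.8; e = 22.8 − 23.8 = -1
F=7: ŷ = 0.4 + 3.9·7 = 27.7; e = 30.7 − 27.7 = 3
F=8: ŷ = 0.4 + 3.9·8 = 31.6; e = 28.6 − 31.6 = -3
F=9: ŷ = 0.4 + 3.9·9 = 35.5; e = 36.5 − 35.5 = 1
SSE = 0 + 1 + 9 + 9 + 1 = 20
s = √(20/3) = √6.66667 ≈ 2.582

s = 2.582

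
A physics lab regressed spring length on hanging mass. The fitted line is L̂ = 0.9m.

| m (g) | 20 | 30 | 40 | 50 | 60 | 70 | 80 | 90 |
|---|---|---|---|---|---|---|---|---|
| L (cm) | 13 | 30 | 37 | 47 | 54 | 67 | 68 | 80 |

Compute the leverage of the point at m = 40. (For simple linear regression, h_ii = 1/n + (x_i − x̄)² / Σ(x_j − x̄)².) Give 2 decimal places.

h = 0.18

m̄ = (20 + 30 + 40 + 50 + 60 + 70 + 80 + 90)/8 = 55
Σ(m − m̄)² = 1225 + 625 + 225 + 25 + 25 + 225 + 625 + 1225 = 4200
h = 1/8 + (-15)²/4200 = 0.125 + 0.0535714 = 0.18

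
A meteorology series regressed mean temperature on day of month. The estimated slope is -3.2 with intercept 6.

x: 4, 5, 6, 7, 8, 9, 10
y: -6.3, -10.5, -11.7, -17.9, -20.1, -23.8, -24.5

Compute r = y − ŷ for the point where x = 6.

ŷ = 6 − 3.2·6 = -13.2
r = -11.7 − (-13.2) = 1.5

r = 1.5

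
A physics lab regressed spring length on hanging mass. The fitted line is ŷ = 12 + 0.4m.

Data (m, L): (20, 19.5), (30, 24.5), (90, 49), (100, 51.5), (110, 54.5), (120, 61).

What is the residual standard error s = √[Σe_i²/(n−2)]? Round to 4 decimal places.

m=20: ŷ = 12 + 0.4·20 = 20; e = 19.5 − 20 = -0.5
m=30: ŷ = 12 + 0.4·30 = 24; e = 24.5 − 24 = 0.5
m=90: ŷ = 12 + 0.4·90 = 48; e = 49 − 48 = 1
m=100: ŷ = 12 + 0.4·100 = 52; e = 51.5 − 52 = -0.5
m=110: ŷ = 12 + 0.4·110 = 56; e = 54.5 − 56 = -1.5
m=120: ŷ = 12 + 0.4·120 = 60; e = 61 − 60 = 1
SSE = 0.25 + 0.25 + 1 + 0.25 + 2.25 + 1 = 5
s = √(5/4) = √1.25 ≈ 1.1180

s = 1.1180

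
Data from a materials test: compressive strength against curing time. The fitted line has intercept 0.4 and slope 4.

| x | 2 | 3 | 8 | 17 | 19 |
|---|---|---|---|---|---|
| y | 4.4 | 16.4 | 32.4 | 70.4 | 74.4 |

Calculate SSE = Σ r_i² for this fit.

SSE = 40

x=2: ŷ = 0.4 + 4·2 = 8.4; r = 4.4 − 8.4 = -4
x=3: ŷ = 0.4 + 4·3 = 12.4; r = 16.4 − 12.4 = 4
x=8: ŷ = 0.4 + 4·8 = 32.4; r = 32.4 − 32.4 = 0
x=17: ŷ = 0.4 + 4·17 = 68.4; r = 70.4 − 68.4 = 2
x=19: ŷ = 0.4 + 4·19 = 76.4; r = 74.4 − 76.4 = -2
SSE = 16 + 16 + 0 + 4 + 4 = 40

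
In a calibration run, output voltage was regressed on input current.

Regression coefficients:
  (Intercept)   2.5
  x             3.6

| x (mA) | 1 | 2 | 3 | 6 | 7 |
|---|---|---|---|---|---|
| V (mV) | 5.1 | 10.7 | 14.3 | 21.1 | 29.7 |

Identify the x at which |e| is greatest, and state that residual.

x = 6, e = -3

x=1: V̂ = 2.5 + 3.6·1 = 6.1; e = 5.1 − 6.1 = -1
x=2: V̂ = 2.5 + 3.6·2 = 9.7; e = 10.7 − 9.7 = 1
x=3: V̂ = 2.5 + 3.6·3 = 13.3; e = 14.3 − 13.3 = 1
x=6: V̂ = 2.5 + 3.6·6 = 24.1; e = 21.1 − 24.1 = -3
x=7: V̂ = 2.5 + 3.6·7 = 27.7; e = 29.7 − 27.7 = 2
Largest |e| is 3 at x = 6, residual -3.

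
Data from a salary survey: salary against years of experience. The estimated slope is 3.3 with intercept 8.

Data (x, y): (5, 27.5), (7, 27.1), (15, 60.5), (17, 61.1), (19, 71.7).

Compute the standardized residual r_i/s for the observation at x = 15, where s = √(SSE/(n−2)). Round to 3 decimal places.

0.783

x=5: ŷ = 8 + 3.3·5 = 24.5; r = 27.5 − 24.5 = 3
x=7: ŷ = 8 + 3.3·7 = 31.1; r = 27.1 − 31.1 = -4
x=15: ŷ = 8 + 3.3·15 = 57.5; r = 60.5 − 57.5 = 3
x=17: ŷ = 8 + 3.3·17 = 64.1; r = 61.1 − 64.1 = -3
x=19: ŷ = 8 + 3.3·19 = 70.7; r = 71.7 − 70.7 = 1
SSE = 9 + 16 + 9 + 9 + 1 = 44
s = √(44/3) = 3.82971
r/s = 3 / 3.82971 = 0.783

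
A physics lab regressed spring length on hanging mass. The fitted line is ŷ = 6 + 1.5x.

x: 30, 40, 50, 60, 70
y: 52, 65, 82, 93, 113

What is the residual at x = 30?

ŷ = 6 + 1.5·30 = 51
e = 52 − 51 = 1

e = 1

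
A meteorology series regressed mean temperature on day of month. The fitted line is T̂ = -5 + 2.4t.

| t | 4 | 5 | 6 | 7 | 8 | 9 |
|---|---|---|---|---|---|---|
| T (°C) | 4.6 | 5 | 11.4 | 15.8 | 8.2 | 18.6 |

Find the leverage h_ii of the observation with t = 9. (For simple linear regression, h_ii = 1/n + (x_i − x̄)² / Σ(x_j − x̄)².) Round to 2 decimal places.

h = 0.52

t̄ = (4 + 5 + 6 + 7 + 8 + 9)/6 = 6.5
Σ(t − t̄)² = 6.25 + 2.25 + 0.25 + 0.25 + 2.25 + 6.25 = 17.5
h = 1/6 + (2.5)²/17.5 = 0.166667 + 0.357143 = 0.52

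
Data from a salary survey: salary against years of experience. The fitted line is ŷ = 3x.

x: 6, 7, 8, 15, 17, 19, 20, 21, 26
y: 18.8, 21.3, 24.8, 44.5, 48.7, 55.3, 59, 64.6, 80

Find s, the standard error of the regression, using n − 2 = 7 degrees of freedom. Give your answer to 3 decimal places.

s = 1.575

x=6: ŷ = 3·6 = 18; r = 18.8 − 18 = 0.8
x=7: ŷ = 3·7 = 21; r = 21.3 − 21 = 0.3
x=8: ŷ = 3·8 = 24; r = 24.8 − 24 = 0.8
x=15: ŷ = 3·15 = 45; r = 44.5 − 45 = -0.5
x=17: ŷ = 3·17 = 51; r = 48.7 − 51 = -2.3
x=19: ŷ = 3·19 = 57; r = 55.3 − 57 = -1.7
x=20: ŷ = 3·20 = 60; r = 59 − 60 = -1
x=21: ŷ = 3·21 = 63; r = 64.6 − 63 = 1.6
x=26: ŷ = 3·26 = 78; r = 80 − 78 = 2
SSE = 0.64 + 0.09 + 0.64 + 0.25 + 5.29 + 2.89 + 1 + 2.56 + 4 = 17.36
s = √(17.36/7) = √2.48 ≈ 1.575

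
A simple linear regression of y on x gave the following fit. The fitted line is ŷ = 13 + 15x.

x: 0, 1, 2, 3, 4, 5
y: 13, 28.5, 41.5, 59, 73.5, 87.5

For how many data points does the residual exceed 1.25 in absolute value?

x=0: ŷ = 13 + 15·0 = 13; r = 13 − 13 = 0
x=1: ŷ = 13 + 15·1 = 28; r = 28.5 − 28 = 0.5
x=2: ŷ = 13 + 15·2 = 43; r = 41.5 − 43 = -1.5
x=3: ŷ = 13 + 15·3 = 58; r = 59 − 58 = 1
x=4: ŷ = 13 + 15·4 = 73; r = 73.5 − 73 = 0.5
x=5: ŷ = 13 + 15·5 = 88; r = 87.5 − 88 = -0.5
|r| > 1.25: x=2 (|r|=1.5) → 1

1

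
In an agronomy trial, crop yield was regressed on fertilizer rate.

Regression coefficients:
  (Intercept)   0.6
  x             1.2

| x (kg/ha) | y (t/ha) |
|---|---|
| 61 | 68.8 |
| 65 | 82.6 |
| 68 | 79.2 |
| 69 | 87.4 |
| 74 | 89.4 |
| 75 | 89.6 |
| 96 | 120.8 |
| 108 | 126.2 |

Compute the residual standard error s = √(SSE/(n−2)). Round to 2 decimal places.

x=61: ŷ = 0.6 + 1.2·61 = 73.8; e = 68.8 − 73.8 = -5
x=65: ŷ = 0.6 + 1.2·65 = 78.6; e = 82.6 − 78.6 = 4
x=68: ŷ = 0.6 + 1.2·68 = 82.2; e = 79.2 − 82.2 = -3
x=69: ŷ = 0.6 + 1.2·69 = 83.4; e = 87.4 − 83.4 = 4
x=74: ŷ = 0.6 + 1.2·74 = 89.4; e = 89.4 − 89.4 = 0
x=75: ŷ = 0.6 + 1.2·75 = 90.6; e = 89.6 − 90.6 = -1
x=96: ŷ = 0.6 + 1.2·96 = 115.8; e = 120.8 − 115.8 = 5
x=108: ŷ = 0.6 + 1.2·108 = 130.2; e = 126.2 − 130.2 = -4
SSE = 25 + 16 + 9 + 16 + 0 + 1 + 25 + 16 = 108
s = √(108/6) = √18 ≈ 4.24

s = 4.24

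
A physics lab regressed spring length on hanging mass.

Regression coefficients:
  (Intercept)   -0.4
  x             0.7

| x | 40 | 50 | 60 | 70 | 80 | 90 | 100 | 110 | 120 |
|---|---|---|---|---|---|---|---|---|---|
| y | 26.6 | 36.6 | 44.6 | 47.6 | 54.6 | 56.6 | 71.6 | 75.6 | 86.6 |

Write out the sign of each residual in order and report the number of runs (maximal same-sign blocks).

6 runs

x=40: ŷ = -0.4 + 0.7·40 = 27.6; e = 26.6 − 27.6 = -1
x=50: ŷ = -0.4 + 0.7·50 = 34.6; e = 36.6 − 34.6 = 2
x=60: ŷ = -0.4 + 0.7·60 = 41.6; e = 44.6 − 41.6 = 3
x=70: ŷ = -0.4 + 0.7·70 = 48.6; e = 47.6 − 48.6 = -1
x=80: ŷ = -0.4 + 0.7·80 = 55.6; e = 54.6 − 55.6 = -1
x=90: ŷ = -0.4 + 0.7·90 = 62.6; e = 56.6 − 62.6 = -6
x=100: ŷ = -0.4 + 0.7·100 = 69.6; e = 71.6 − 69.6 = 2
x=110: ŷ = -0.4 + 0.7·110 = 76.6; e = 75.6 − 76.6 = -1
x=120: ŷ = -0.4 + 0.7·120 = 83.6; e = 86.6 − 83.6 = 3
Signs: − + + − − − + − +
Runs: −×1, +×2, −×3, +×1, −×1, +×1 → 6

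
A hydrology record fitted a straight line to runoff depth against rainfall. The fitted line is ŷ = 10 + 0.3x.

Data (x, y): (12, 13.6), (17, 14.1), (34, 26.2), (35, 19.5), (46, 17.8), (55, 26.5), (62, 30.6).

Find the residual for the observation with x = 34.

e = 6

ŷ = 10 + 0.3·34 = 20.2
e = 26.2 − 20.2 = 6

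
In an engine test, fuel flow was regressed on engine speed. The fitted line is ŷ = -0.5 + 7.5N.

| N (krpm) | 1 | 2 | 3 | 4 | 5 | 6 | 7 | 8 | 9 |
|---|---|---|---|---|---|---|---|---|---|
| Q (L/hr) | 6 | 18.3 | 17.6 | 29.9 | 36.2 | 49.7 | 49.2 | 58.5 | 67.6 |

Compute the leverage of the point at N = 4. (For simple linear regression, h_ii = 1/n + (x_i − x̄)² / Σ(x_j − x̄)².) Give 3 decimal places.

N̄ = (1 + 2 + 3 + 4 + 5 + 6 + 7 + 8 + 9)/9 = 5
Σ(N − N̄)² = 16 + 9 + 4 + 1 + 0 + 1 + 4 + 9 + 16 = 60
h = 1/9 + (-1)²/60 = 0.111111 + 0.0166667 = 0.128

h = 0.128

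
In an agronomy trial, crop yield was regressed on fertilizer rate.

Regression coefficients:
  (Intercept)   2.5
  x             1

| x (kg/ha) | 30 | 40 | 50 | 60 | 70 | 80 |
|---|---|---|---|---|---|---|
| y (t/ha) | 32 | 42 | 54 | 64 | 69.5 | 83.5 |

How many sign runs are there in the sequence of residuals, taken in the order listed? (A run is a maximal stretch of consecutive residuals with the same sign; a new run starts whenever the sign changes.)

x=30: ŷ = 2.5 + 30 = 32.5; r = 32 − 32.5 = -0.5
x=40: ŷ = 2.5 + 40 = 42.5; r = 42 − 42.5 = -0.5
x=50: ŷ = 2.5 + 50 = 52.5; r = 54 − 52.5 = 1.5
x=60: ŷ = 2.5 + 60 = 62.5; r = 64 − 62.5 = 1.5
x=70: ŷ = 2.5 + 70 = 72.5; r = 69.5 − 72.5 = -3
x=80: ŷ = 2.5 + 80 = 82.5; r = 83.5 − 82.5 = 1
Signs: − − + + − +
Runs: −×2, +×2, −×1, +×1 → 4

4 runs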